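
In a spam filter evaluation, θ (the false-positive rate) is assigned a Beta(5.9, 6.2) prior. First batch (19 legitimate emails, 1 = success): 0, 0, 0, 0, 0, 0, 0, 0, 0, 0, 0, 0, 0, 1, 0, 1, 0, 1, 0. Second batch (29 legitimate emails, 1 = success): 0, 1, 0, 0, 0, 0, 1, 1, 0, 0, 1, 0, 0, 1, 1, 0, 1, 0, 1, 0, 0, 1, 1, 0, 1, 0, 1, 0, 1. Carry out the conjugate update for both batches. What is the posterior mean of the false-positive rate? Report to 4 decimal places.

The Beta prior is conjugate to a Binomial/Bernoulli likelihood; the update adds successes to α and failures to β.
After batch 1: Beta(5.9+3, 6.2+16) = Beta(8.9, 22.2).
After batch 2: Beta(8.9+13, 22.2+16) = Beta(21.9, 38.2).
Posterior mean = α/(α+β) = 21.9/60.1 = 0.3644.

0.3644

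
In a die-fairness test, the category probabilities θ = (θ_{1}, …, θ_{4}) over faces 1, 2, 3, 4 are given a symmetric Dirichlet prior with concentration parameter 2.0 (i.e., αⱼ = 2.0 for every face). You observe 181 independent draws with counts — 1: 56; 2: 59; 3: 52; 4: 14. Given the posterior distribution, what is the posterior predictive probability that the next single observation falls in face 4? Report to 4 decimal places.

0.0847

The Dirichlet prior is conjugate to the Multinomial likelihood: each posterior αⱼ = prior αⱼ + observed count nⱼ.
Posterior concentration: (58.0, 61.0, 54.0, 16.0), total = 189.0.
P(next = 4 | data) = α_{4}/Σα = 0.0847.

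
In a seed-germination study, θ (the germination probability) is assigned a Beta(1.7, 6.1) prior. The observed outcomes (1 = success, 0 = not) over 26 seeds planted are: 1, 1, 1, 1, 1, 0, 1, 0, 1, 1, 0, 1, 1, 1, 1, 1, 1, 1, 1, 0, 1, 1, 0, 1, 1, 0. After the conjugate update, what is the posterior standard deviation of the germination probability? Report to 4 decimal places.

The Beta prior is conjugate to a Binomial/Bernoulli likelihood; the update adds successes to α and failures to β.
Posterior: Beta(α+k, β+n−k) = Beta(1.7+20, 6.1+6) = Beta(21.7, 12.1).
Var = αβ/((α+β)²(α+β+1)) = 21.7·12.1/(33.8²·34.8) = 0.00660439; SD = √0.00660439 = 0.0813.

0.0813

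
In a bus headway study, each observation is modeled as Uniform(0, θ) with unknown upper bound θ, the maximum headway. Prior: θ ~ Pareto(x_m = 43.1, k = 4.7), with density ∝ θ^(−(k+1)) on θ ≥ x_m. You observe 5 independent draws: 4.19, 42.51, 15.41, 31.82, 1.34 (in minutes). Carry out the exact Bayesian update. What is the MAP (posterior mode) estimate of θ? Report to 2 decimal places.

A Pareto(scale x_m, shape k) prior on the upper bound θ of Uniform(0, θ) is conjugate: posterior is Pareto(max(x_m, max xᵢ), k + n).
Sample maximum = 42.51; prior scale x_m = 43.1 → posterior scale = max = 43.10.
Posterior shape = 4.7 + 5 = 9.7.
The Pareto density is decreasing on [x_m, ∞), so the mode is x_m = 43.10.

43.10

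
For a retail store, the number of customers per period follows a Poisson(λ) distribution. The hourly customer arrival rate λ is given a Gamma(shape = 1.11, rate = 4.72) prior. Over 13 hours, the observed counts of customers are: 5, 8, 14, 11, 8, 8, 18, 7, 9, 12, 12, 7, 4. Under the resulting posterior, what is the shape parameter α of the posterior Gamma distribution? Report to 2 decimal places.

With a Gamma(shape α, rate β) prior, the Poisson likelihood is conjugate: the posterior is Gamma(α + ΣXᵢ, β + n).
Sum of counts S = 123 over n = 13 hours.
Posterior: Gamma(α+S, β+n) = Gamma(1.11+123, 4.72+13) = Gamma(124.11, 17.72).
Posterior α = 124.11.

124.11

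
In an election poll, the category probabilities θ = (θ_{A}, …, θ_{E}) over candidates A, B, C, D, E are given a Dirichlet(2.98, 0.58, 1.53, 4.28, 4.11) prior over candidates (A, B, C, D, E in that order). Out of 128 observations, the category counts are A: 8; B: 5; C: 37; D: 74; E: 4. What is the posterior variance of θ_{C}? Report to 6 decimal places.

0.001391

The Dirichlet prior is conjugate to the Multinomial likelihood: each posterior αⱼ = prior αⱼ + observed count nⱼ.
Posterior concentration: (10.98, 5.58, 38.53, 78.28, 8.11), total = 141.48.
Var[θ_j] = α_j(Σα−α_j)/((Σα)²(Σα+1)) = 38.53·102.95/(141.48²·142.48) = 0.001391.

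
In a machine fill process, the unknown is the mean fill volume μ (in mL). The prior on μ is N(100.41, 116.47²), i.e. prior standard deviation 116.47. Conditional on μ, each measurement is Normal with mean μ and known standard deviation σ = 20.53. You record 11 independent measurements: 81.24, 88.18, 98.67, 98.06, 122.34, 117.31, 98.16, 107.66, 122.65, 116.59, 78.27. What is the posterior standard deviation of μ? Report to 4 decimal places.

6.1813

For Normal data with known variance σ², a Normal(μ₀, σ₀²) prior on μ is conjugate. Posterior precision = 1/σ₀² + n/σ²; posterior mean is the precision-weighted average of μ₀ and x̄.
σ₀² = 116.47² = 13565.2609, σ² = 20.53² = 421.4809; σ² + n·σ₀² = 421.4809 + 11·13565.2609 = 149639.3508.
Posterior precision = 1/σ₀² + n/σ² = 1/13565.2609 + 11/421.4809 = (σ² + n·σ₀²)/(σ₀²σ²) = 149639.3508/(13565.2609·421.4809); posterior variance σₙ² = σ₀²σ²/(σ² + n·σ₀²) = 13565.2609·421.4809/149639.3508 = 38.208522.
Posterior SD = √σₙ² = √(13565.2609·421.4809/149639.3508) = 6.1813.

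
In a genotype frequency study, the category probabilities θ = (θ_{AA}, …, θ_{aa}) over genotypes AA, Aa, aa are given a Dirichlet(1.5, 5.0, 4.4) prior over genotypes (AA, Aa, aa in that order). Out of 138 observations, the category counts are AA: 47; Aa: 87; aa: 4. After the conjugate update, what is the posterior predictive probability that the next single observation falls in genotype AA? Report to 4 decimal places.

The Dirichlet prior is conjugate to the Multinomial likelihood: each posterior αⱼ = prior αⱼ + observed count nⱼ.
Posterior concentration: (48.5, 92.0, 8.4), total = 148.9.
P(next = AA | data) = α_{AA}/Σα = 0.3257.

0.3257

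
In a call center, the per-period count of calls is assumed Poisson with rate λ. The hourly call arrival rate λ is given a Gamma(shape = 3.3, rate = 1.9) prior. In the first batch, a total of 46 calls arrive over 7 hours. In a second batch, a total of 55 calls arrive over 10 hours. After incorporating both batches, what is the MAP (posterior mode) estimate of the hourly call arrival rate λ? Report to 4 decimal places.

With a Gamma(shape α, rate β) prior, the Poisson likelihood is conjugate: the posterior is Gamma(α + ΣXᵢ, β + n).
After batch 1: Gamma(α+S, β+n) = Gamma(3.3+46, 1.9+7) = Gamma(49.3, 8.9).
After batch 2: Gamma(α+S, β+n) = Gamma(49.3+55, 8.9+10) = Gamma(104.3, 18.9).
Mode of Gamma(α,β) for α≥1 is (α−1)/β = 103.3/18.9 = 5.4656.

5.4656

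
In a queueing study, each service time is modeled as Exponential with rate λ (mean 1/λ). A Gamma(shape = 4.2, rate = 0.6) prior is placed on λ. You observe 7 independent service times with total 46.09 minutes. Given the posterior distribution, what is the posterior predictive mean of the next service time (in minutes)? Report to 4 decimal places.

With a Gamma(shape α, rate β) prior on the exponential rate λ, the posterior after n observations with total T = Σxᵢ is Gamma(α+n, β+T).
Posterior: Gamma(4.2+7, 0.6+46.09) = Gamma(11.2, 46.69).
The predictive distribution for the next observation is Lomax; its mean is β/(α−1) = 46.69/10.2 = 4.5775.

4.5775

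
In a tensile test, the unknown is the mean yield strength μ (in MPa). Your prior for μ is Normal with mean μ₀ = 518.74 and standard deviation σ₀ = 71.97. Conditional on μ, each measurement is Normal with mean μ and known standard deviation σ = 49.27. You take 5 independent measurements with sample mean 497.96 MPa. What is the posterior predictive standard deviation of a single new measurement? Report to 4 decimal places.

For Normal data with known variance σ², a Normal(μ₀, σ₀²) prior on μ is conjugate. Posterior precision = 1/σ₀² + n/σ²; posterior mean is the precision-weighted average of μ₀ and x̄.
σ₀² = 71.97² = 5179.6809, σ² = 49.27² = 2427.5329; σ² + n·σ₀² = 2427.5329 + 5·5179.6809 = 28325.9374.
Posterior precision = 1/σ₀² + n/σ² = 1/5179.6809 + 5/2427.5329 = (σ² + n·σ₀²)/(σ₀²σ²) = 28325.9374/(5179.6809·2427.5329); posterior variance σₙ² = σ₀²σ²/(σ² + n·σ₀²) = 5179.6809·2427.5329/28325.9374 = 443.898665.
Predictive variance for one new observation = σₙ² + σ² = 5179.6809·2427.5329/28325.9374 + 2427.5329 = σ²·(σ₀² + 28325.9374)/28325.9374 = 2427.5329·33505.6183/28325.9374 = 2871.431565; SD = √(2427.5329·33505.6183/28325.9374) = 53.5857.

53.5857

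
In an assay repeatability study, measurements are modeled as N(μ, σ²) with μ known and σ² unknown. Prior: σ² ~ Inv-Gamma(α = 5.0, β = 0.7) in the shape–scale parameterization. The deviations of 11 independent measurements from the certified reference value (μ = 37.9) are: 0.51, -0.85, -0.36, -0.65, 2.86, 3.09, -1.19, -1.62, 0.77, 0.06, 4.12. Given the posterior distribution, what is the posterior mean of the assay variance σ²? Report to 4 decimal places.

2.2249

With known mean μ and an Inverse-Gamma(α, β) prior on σ², the Normal likelihood is conjugate: posterior is Inv-Gamma(α + n/2, β + Σ(xᵢ−μ)²/2).
Σ(xᵢ−μ)² = (0.51)² + (-0.85)² + (-0.36)² + (-0.65)² + (2.86)² + (3.09)² + (-1.19)² + (-1.62)² + (0.77)² + (0.06)² + (4.12)² = 40.8738.
Posterior: Inv-Gamma(5.0 + 11/2, 0.7 + 40.8738/2) = Inv-Gamma(10.50, 21.13690).
E[σ²|data] = β/(α−1) = 21.13690/9.50 = 2.2249.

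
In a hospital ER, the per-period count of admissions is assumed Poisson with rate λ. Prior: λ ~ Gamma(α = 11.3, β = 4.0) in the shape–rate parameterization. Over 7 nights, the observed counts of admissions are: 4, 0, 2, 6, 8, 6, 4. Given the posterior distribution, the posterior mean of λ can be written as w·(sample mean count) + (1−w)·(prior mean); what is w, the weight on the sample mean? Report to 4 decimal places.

With a Gamma(shape α, rate β) prior, the Poisson likelihood is conjugate: the posterior is Gamma(α + ΣXᵢ, β + n).
Posterior mean = (α₀+S)/(β₀+n) = [n/(β₀+n)]·(S/n) + [β₀/(β₀+n)]·(α₀/β₀), so only n and β₀ enter the weight.
Weight on data w = n/(β₀+n) = 7/(4.0+7) = 7/11.0 = 0.6364.

0.6364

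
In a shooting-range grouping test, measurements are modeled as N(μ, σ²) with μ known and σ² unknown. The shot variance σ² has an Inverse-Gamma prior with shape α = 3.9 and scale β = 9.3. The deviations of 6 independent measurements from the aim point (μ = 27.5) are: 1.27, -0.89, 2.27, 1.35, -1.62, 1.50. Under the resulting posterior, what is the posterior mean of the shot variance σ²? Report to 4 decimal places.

2.7843

With known mean μ and an Inverse-Gamma(α, β) prior on σ², the Normal likelihood is conjugate: posterior is Inv-Gamma(α + n/2, β + Σ(xᵢ−μ)²/2).
Σ(xᵢ−μ)² = (1.27)² + (-0.89)² + (2.27)² + (1.35)² + (-1.62)² + (1.50)² = 14.2548.
Posterior: Inv-Gamma(3.9 + 6/2, 9.3 + 14.2548/2) = Inv-Gamma(6.90, 16.42740).
E[σ²|data] = β/(α−1) = 16.42740/5.90 = 2.7843.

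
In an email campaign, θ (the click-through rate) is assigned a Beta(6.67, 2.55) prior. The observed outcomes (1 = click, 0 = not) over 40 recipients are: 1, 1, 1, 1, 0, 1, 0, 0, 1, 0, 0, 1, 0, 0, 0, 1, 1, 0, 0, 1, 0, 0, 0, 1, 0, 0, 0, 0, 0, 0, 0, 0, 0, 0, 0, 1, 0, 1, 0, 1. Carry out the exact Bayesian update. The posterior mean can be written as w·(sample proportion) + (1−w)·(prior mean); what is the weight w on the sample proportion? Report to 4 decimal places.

The Beta prior is conjugate to a Binomial/Bernoulli likelihood; the update adds successes to α and failures to β.
Posterior mean = (α₀+k)/(α₀+β₀+n) = [n/(α₀+β₀+n)]·(k/n) + [(α₀+β₀)/(α₀+β₀+n)]·α₀/(α₀+β₀), so only n and the prior enter the weight.
The weight on the data is w = n/(α₀+β₀+n) = 40/(6.67+2.55+40) = 40/49.22 = 0.8127.

0.8127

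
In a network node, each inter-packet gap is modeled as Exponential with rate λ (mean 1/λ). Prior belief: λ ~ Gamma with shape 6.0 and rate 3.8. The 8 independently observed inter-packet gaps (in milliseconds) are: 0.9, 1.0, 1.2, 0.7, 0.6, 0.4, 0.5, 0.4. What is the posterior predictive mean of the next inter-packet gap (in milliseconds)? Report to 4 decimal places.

0.7308

With a Gamma(shape α, rate β) prior on the exponential rate λ, the posterior after n observations with total T = Σxᵢ is Gamma(α+n, β+T).
Sum of observations T = 5.7 milliseconds; n = 8.
Posterior: Gamma(6.0+8, 3.8+5.7) = Gamma(14.0, 9.5).
The predictive distribution for the next observation is Lomax; its mean is β/(α−1) = 9.5/13.0 = 0.7308.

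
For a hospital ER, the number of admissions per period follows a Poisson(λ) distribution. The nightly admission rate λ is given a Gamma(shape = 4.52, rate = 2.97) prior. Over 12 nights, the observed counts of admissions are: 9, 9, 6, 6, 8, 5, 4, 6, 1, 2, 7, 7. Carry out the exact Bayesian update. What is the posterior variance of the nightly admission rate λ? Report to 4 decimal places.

0.3325

With a Gamma(shape α, rate β) prior, the Poisson likelihood is conjugate: the posterior is Gamma(α + ΣXᵢ, β + n).
Sum of counts S = 70 over n = 12 nights.
Posterior: Gamma(α+S, β+n) = Gamma(4.52+70, 2.97+12) = Gamma(74.52, 14.97).
Var = α/β² = 74.52/14.97² = 0.3325.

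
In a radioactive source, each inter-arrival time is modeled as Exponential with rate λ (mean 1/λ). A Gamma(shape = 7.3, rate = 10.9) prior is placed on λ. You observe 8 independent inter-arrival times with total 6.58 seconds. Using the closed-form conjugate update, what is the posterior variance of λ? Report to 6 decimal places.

With a Gamma(shape α, rate β) prior on the exponential rate λ, the posterior after n observations with total T = Σxᵢ is Gamma(α+n, β+T).
Posterior: Gamma(7.3+8, 10.9+6.58) = Gamma(15.3, 17.48).
Var = α/β² = 0.050074.

0.050074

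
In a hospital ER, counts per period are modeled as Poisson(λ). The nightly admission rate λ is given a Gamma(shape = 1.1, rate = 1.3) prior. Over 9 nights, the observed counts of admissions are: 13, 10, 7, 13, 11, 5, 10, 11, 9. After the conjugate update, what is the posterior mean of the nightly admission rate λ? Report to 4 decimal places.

With a Gamma(shape α, rate β) prior, the Poisson likelihood is conjugate: the posterior is Gamma(α + ΣXᵢ, β + n).
Sum of counts S = 89 over n = 9 nights.
Posterior: Gamma(α+S, β+n) = Gamma(1.1+89, 1.3+9) = Gamma(90.1, 10.3).
Posterior mean = α/β = 90.1/10.3 = 8.7476.

8.7476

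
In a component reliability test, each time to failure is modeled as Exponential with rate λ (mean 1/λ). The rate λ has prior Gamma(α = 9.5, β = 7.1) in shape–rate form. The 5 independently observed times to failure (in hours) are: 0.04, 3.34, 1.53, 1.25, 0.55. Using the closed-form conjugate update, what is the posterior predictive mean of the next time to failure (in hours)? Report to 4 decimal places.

With a Gamma(shape α, rate β) prior on the exponential rate λ, the posterior after n observations with total T = Σxᵢ is Gamma(α+n, β+T).
Sum of observations T = 6.71 hours; n = 5.
Posterior: Gamma(9.5+5, 7.1+6.71) = Gamma(14.5, 13.81).
The predictive distribution for the next observation is Lomax; its mean is β/(α−1) = 13.81/13.5 = 1.0230.

1.0230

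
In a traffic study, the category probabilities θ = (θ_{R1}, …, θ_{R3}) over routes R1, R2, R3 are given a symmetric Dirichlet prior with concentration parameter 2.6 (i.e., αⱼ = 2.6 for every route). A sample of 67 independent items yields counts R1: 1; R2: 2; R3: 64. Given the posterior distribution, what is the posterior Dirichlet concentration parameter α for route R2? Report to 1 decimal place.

The Dirichlet prior is conjugate to the Multinomial likelihood: each posterior αⱼ = prior αⱼ + observed count nⱼ.
Posterior concentration: (3.6, 4.6, 66.6), total = 74.8.
α_{R2} = 2.6 + 2 = 4.6.

4.6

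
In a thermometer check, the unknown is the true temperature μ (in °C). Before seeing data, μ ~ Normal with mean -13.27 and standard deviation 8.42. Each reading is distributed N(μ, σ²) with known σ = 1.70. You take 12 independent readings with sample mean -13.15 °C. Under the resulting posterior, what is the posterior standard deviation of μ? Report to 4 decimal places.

0.4899

For Normal data with known variance σ², a Normal(μ₀, σ₀²) prior on μ is conjugate. Posterior precision = 1/σ₀² + n/σ²; posterior mean is the precision-weighted average of μ₀ and x̄.
σ₀² = 8.42² = 70.8964, σ² = 1.70² = 2.89; σ² + n·σ₀² = 2.89 + 12·70.8964 = 853.6468.
Posterior precision = 1/σ₀² + n/σ² = 1/70.8964 + 12/2.89 = (σ² + n·σ₀²)/(σ₀²σ²) = 853.6468/(70.8964·2.89); posterior variance σₙ² = σ₀²σ²/(σ² + n·σ₀²) = 70.8964·2.89/853.6468 = 0.240018.
Posterior SD = √σₙ² = √(70.8964·2.89/853.6468) = 0.4899.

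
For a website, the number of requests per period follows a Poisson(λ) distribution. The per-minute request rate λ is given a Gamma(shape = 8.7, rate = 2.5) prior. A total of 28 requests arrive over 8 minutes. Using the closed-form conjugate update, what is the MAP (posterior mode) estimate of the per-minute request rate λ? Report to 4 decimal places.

With a Gamma(shape α, rate β) prior, the Poisson likelihood is conjugate: the posterior is Gamma(α + ΣXᵢ, β + n).
Posterior: Gamma(α+S, β+n) = Gamma(8.7+28, 2.5+8) = Gamma(36.7, 10.5).
Mode of Gamma(α,β) for α≥1 is (α−1)/β = 35.7/10.5 = 3.4000.

3.4000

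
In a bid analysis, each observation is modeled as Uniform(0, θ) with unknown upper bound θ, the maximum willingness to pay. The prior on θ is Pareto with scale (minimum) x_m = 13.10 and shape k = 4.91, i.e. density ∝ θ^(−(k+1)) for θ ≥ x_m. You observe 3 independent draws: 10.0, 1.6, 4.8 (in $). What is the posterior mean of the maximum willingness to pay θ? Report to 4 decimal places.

A Pareto(scale x_m, shape k) prior on the upper bound θ of Uniform(0, θ) is conjugate: posterior is Pareto(max(x_m, max xᵢ), k + n).
Sample maximum = 10.0; prior scale x_m = 13.10 → posterior scale = max = 13.10.
Posterior shape = 4.91 + 3 = 7.91.
E[θ|data] = k·x_m/(k−1) = 7.91·13.10/6.91 = 14.9958.

14.9958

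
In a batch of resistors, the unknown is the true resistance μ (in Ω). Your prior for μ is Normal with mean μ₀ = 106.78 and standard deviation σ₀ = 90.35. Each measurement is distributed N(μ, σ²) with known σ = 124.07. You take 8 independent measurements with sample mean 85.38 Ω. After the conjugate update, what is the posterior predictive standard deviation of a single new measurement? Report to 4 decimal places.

130.1941

For Normal data with known variance σ², a Normal(μ₀, σ₀²) prior on μ is conjugate. Posterior precision = 1/σ₀² + n/σ²; posterior mean is the precision-weighted average of μ₀ and x̄.
σ₀² = 90.35² = 8163.1225, σ² = 124.07² = 15393.3649; σ² + n·σ₀² = 15393.3649 + 8·8163.1225 = 80698.3449.
Posterior precision = 1/σ₀² + n/σ² = 1/8163.1225 + 8/15393.3649 = (σ² + n·σ₀²)/(σ₀²σ²) = 80698.3449/(8163.1225·15393.3649); posterior variance σₙ² = σ₀²σ²/(σ² + n·σ₀²) = 8163.1225·15393.3649/80698.3449 = 1557.131358.
Predictive variance for one new observation = σₙ² + σ² = 8163.1225·15393.3649/80698.3449 + 15393.3649 = σ²·(σ₀² + 80698.3449)/80698.3449 = 15393.3649·88861.4674/80698.3449 = 16950.496258; SD = √(15393.3649·88861.4674/80698.3449) = 130.1941.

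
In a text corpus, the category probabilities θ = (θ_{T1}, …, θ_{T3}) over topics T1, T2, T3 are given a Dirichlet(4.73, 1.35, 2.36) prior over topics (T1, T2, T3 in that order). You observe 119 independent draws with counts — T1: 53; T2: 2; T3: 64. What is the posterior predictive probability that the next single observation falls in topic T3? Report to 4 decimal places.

The Dirichlet prior is conjugate to the Multinomial likelihood: each posterior αⱼ = prior αⱼ + observed count nⱼ.
Posterior concentration: (57.73, 3.35, 66.36), total = 127.44.
P(next = T3 | data) = α_{T3}/Σα = 0.5207.

0.5207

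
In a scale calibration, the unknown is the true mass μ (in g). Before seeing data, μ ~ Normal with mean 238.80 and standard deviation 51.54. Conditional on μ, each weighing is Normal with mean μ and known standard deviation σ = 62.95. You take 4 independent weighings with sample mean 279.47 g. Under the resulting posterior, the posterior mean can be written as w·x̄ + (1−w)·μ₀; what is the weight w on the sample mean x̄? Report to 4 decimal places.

0.7284

For Normal data with known variance σ², a Normal(μ₀, σ₀²) prior on μ is conjugate. Posterior precision = 1/σ₀² + n/σ²; posterior mean is the precision-weighted average of μ₀ and x̄.
σ₀² = 51.54² = 2656.3716, σ² = 62.95² = 3962.7025. Prior precision 1/σ₀² = 1/2656.3716; data precision n/σ² = 4/3962.7025.
w = (n/σ²)/(1/σ₀² + n/σ²) = n·σ₀²/(σ² + n·σ₀²) = 4·2656.3716/(3962.7025 + 4·2656.3716) = 10625.4864/14588.1889 = 0.7284.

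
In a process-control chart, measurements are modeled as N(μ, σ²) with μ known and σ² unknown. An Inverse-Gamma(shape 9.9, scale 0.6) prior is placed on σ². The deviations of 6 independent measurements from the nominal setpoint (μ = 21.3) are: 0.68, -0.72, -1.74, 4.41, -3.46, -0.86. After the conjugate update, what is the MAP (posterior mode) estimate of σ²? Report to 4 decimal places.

1.3442

With known mean μ and an Inverse-Gamma(α, β) prior on σ², the Normal likelihood is conjugate: posterior is Inv-Gamma(α + n/2, β + Σ(xᵢ−μ)²/2).
Σ(xᵢ−μ)² = (0.68)² + (-0.72)² + (-1.74)² + (4.41)² + (-3.46)² + (-0.86)² = 36.1677.
Posterior: Inv-Gamma(9.9 + 6/2, 0.6 + 36.1677/2) = Inv-Gamma(12.90, 18.68385).
Mode = β/(α+1) = 18.68385/13.90 = 1.3442.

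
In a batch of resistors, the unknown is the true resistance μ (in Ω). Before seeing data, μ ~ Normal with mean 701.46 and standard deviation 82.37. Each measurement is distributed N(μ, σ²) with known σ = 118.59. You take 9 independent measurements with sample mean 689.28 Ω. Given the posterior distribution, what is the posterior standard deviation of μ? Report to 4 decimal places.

For Normal data with known variance σ², a Normal(μ₀, σ₀²) prior on μ is conjugate. Posterior precision = 1/σ₀² + n/σ²; posterior mean is the precision-weighted average of μ₀ and x̄.
σ₀² = 82.37² = 6784.8169, σ² = 118.59² = 14063.5881; σ² + n·σ₀² = 14063.5881 + 9·6784.8169 = 75126.9402.
Posterior precision = 1/σ₀² + n/σ² = 1/6784.8169 + 9/14063.5881 = (σ² + n·σ₀²)/(σ₀²σ²) = 75126.9402/(6784.8169·14063.5881); posterior variance σₙ² = σ₀²σ²/(σ² + n·σ₀²) = 6784.8169·14063.5881/75126.9402 = 1270.101910.
Posterior SD = √σₙ² = √(6784.8169·14063.5881/75126.9402) = 35.6385.

35.6385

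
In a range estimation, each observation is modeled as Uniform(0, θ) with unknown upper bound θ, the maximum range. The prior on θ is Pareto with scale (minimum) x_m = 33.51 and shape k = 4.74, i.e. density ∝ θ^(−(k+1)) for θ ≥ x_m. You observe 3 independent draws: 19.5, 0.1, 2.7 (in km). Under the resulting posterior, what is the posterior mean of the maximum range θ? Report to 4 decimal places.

A Pareto(scale x_m, shape k) prior on the upper bound θ of Uniform(0, θ) is conjugate: posterior is Pareto(max(x_m, max xᵢ), k + n).
Sample maximum = 19.5; prior scale x_m = 33.51 → posterior scale = max = 33.51.
Posterior shape = 4.74 + 3 = 7.74.
E[θ|data] = k·x_m/(k−1) = 7.74·33.51/6.74 = 38.4818.

38.4818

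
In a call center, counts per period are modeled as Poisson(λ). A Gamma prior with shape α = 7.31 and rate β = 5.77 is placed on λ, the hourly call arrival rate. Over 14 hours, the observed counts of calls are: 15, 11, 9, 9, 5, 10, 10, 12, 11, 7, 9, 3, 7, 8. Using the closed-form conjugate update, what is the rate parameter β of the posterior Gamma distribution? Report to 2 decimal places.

19.77

With a Gamma(shape α, rate β) prior, the Poisson likelihood is conjugate: the posterior is Gamma(α + ΣXᵢ, β + n).
Sum of counts S = 126 over n = 14 hours.
Posterior: Gamma(α+S, β+n) = Gamma(7.31+126, 5.77+14) = Gamma(133.31, 19.77).
Posterior β = 19.77.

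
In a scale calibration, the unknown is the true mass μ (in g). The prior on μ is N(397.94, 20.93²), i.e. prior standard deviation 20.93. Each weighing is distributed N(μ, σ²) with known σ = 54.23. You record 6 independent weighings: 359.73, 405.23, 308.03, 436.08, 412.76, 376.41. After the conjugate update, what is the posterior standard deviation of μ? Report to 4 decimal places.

For Normal data with known variance σ², a Normal(μ₀, σ₀²) prior on μ is conjugate. Posterior precision = 1/σ₀² + n/σ²; posterior mean is the precision-weighted average of μ₀ and x̄.
σ₀² = 20.93² = 438.0649, σ² = 54.23² = 2940.8929; σ² + n·σ₀² = 2940.8929 + 6·438.0649 = 5569.2823.
Posterior precision = 1/σ₀² + n/σ² = 1/438.0649 + 6/2940.8929 = (σ² + n·σ₀²)/(σ₀²σ²) = 5569.2823/(438.0649·2940.8929); posterior variance σₙ² = σ₀²σ²/(σ² + n·σ₀²) = 438.0649·2940.8929/5569.2823 = 231.322796.
Posterior SD = √σₙ² = √(438.0649·2940.8929/5569.2823) = 15.2093.

15.2093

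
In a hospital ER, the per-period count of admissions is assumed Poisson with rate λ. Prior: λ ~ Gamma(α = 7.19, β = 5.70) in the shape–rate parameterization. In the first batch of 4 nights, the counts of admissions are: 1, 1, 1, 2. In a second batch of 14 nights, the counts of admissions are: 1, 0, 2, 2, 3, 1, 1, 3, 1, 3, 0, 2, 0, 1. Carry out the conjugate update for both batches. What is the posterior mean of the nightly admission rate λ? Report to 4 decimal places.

With a Gamma(shape α, rate β) prior, the Poisson likelihood is conjugate: the posterior is Gamma(α + ΣXᵢ, β + n).
Batch 1: sum of counts S = 5 over n = 4 nights.
After batch 1: Gamma(α+S, β+n) = Gamma(7.19+5, 5.70+4) = Gamma(12.19, 9.70).
Batch 2: sum of counts S = 20 over n = 14 nights.
After batch 2: Gamma(α+S, β+n) = Gamma(12.19+20, 9.70+14) = Gamma(32.19, 23.70).
Posterior mean = α/β = 32.19/23.70 = 1.3582.

1.3582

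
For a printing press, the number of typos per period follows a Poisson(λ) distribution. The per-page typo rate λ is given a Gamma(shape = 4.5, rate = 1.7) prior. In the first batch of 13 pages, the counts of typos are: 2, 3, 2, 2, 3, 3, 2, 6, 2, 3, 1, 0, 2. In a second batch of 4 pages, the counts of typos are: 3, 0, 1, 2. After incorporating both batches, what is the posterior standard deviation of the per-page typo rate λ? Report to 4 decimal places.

0.3445

With a Gamma(shape α, rate β) prior, the Poisson likelihood is conjugate: the posterior is Gamma(α + ΣXᵢ, β + n).
Batch 1: sum of counts S = 31 over n = 13 pages.
After batch 1: Gamma(α+S, β+n) = Gamma(4.5+31, 1.7+13) = Gamma(35.5, 14.7).
Batch 2: sum of counts S = 6 over n = 4 pages.
After batch 2: Gamma(α+S, β+n) = Gamma(35.5+6, 14.7+4) = Gamma(41.5, 18.7).
SD = √α/β = √41.5/18.7 = 0.3445.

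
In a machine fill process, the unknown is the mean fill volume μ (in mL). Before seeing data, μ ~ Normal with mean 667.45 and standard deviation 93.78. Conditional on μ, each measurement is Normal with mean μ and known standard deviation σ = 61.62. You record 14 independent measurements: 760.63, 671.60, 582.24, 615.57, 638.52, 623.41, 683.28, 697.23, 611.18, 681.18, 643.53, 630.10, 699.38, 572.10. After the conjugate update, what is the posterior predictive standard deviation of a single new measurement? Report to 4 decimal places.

63.7191

For Normal data with known variance σ², a Normal(μ₀, σ₀²) prior on μ is conjugate. Posterior precision = 1/σ₀² + n/σ²; posterior mean is the precision-weighted average of μ₀ and x̄.
σ₀² = 93.78² = 8794.6884, σ² = 61.62² = 3797.0244; σ² + n·σ₀² = 3797.0244 + 14·8794.6884 = 126922.662.
Posterior precision = 1/σ₀² + n/σ² = 1/8794.6884 + 14/3797.0244 = (σ² + n·σ₀²)/(σ₀²σ²) = 126922.662/(8794.6884·3797.0244); posterior variance σₙ² = σ₀²σ²/(σ² + n·σ₀²) = 8794.6884·3797.0244/126922.662 = 263.102317.
Predictive variance for one new observation = σₙ² + σ² = 8794.6884·3797.0244/126922.662 + 3797.0244 = σ²·(σ₀² + 126922.662)/126922.662 = 3797.0244·135717.3504/126922.662 = 4060.126717; SD = √(3797.0244·135717.3504/126922.662) = 63.7191.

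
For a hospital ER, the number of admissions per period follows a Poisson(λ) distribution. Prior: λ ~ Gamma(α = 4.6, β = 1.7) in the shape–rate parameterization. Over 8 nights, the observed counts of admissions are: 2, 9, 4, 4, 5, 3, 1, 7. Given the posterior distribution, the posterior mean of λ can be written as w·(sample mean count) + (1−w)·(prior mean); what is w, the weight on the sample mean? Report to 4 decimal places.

With a Gamma(shape α, rate β) prior, the Poisson likelihood is conjugate: the posterior is Gamma(α + ΣXᵢ, β + n).
Posterior mean = (α₀+S)/(β₀+n) = [n/(β₀+n)]·(S/n) + [β₀/(β₀+n)]·(α₀/β₀), so only n and β₀ enter the weight.
Weight on data w = n/(β₀+n) = 8/(1.7+8) = 8/9.7 = 0.8247.

0.8247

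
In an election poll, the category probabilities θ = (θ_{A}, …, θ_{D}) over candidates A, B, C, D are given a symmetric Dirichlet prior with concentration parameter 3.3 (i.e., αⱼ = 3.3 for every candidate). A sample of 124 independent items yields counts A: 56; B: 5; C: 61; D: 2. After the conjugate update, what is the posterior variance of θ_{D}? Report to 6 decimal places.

0.000269

The Dirichlet prior is conjugate to the Multinomial likelihood: each posterior αⱼ = prior αⱼ + observed count nⱼ.
Posterior concentration: (59.3, 8.3, 64.3, 5.3), total = 137.2.
Var[θ_j] = α_j(Σα−α_j)/((Σα)²(Σα+1)) = 5.3·131.9/(137.2²·138.2) = 0.000269.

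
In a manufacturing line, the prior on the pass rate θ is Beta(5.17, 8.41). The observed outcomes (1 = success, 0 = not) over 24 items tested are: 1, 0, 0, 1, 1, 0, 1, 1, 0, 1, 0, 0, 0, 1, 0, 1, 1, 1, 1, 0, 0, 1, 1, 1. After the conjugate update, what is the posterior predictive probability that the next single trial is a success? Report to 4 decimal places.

0.5101

The Beta prior is conjugate to a Binomial/Bernoulli likelihood; the update adds successes to α and failures to β.
Posterior: Beta(α+k, β+n−k) = Beta(5.17+14, 8.41+10) = Beta(19.17, 18.41).
For a single future Bernoulli trial, P(success | data) = α/(α+β) = 0.5101.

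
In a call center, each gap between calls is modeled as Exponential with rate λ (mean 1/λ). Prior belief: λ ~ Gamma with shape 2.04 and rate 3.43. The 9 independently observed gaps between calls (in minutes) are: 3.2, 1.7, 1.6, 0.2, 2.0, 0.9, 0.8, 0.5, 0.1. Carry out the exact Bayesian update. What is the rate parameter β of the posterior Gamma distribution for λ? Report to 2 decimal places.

14.43

With a Gamma(shape α, rate β) prior on the exponential rate λ, the posterior after n observations with total T = Σxᵢ is Gamma(α+n, β+T).
Sum of observations T = 11.0 minutes; n = 9.
Posterior: Gamma(2.04+9, 3.43+11.0) = Gamma(11.04, 14.43).
Posterior β = 14.43.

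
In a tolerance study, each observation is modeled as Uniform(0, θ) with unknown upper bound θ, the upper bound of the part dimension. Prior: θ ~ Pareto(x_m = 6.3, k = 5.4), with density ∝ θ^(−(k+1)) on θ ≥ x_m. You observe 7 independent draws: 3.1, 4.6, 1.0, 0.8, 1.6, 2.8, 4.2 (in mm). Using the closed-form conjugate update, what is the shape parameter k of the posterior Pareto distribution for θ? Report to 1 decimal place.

12.4

A Pareto(scale x_m, shape k) prior on the upper bound θ of Uniform(0, θ) is conjugate: posterior is Pareto(max(x_m, max xᵢ), k + n).
Sample maximum = 4.6; prior scale x_m = 6.3 → posterior scale = max = 6.3.
Posterior shape = 5.4 + 7 = 12.4.
Posterior shape k = 12.4.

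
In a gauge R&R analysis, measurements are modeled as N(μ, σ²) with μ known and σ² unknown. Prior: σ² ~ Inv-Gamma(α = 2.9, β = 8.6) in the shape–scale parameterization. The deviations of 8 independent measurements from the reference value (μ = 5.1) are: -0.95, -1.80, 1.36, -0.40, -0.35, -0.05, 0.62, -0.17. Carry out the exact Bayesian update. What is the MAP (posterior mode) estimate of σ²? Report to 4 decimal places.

With known mean μ and an Inverse-Gamma(α, β) prior on σ², the Normal likelihood is conjugate: posterior is Inv-Gamma(α + n/2, β + Σ(xᵢ−μ)²/2).
Σ(xᵢ−μ)² = (-0.95)² + (-1.80)² + (1.36)² + (-0.40)² + (-0.35)² + (-0.05)² + (0.62)² + (-0.17)² = 6.6904.
Posterior: Inv-Gamma(2.9 + 8/2, 8.6 + 6.6904/2) = Inv-Gamma(6.90, 11.94520).
Mode = β/(α+1) = 11.94520/7.90 = 1.5121.

1.5121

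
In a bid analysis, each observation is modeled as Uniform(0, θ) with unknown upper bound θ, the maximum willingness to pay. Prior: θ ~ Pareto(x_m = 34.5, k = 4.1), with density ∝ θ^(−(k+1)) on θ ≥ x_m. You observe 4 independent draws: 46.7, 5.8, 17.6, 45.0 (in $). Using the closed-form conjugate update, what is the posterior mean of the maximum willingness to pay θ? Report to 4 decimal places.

A Pareto(scale x_m, shape k) prior on the upper bound θ of Uniform(0, θ) is conjugate: posterior is Pareto(max(x_m, max xᵢ), k + n).
Sample maximum = 46.7; prior scale x_m = 34.5 → posterior scale = max = 46.7.
Posterior shape = 4.1 + 4 = 8.1.
E[θ|data] = k·x_m/(k−1) = 8.1·46.7/7.1 = 53.2775.

53.2775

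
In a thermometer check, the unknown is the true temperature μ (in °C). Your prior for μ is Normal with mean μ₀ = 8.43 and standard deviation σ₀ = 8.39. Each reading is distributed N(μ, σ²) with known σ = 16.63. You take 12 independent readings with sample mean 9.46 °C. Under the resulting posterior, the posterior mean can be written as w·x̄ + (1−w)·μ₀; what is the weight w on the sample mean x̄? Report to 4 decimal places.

0.7534

For Normal data with known variance σ², a Normal(μ₀, σ₀²) prior on μ is conjugate. Posterior precision = 1/σ₀² + n/σ²; posterior mean is the precision-weighted average of μ₀ and x̄.
σ₀² = 8.39² = 70.3921, σ² = 16.63² = 276.5569. Prior precision 1/σ₀² = 1/70.3921; data precision n/σ² = 12/276.5569.
w = (n/σ²)/(1/σ₀² + n/σ²) = n·σ₀²/(σ² + n·σ₀²) = 12·70.3921/(276.5569 + 12·70.3921) = 844.7052/1121.2621 = 0.7534.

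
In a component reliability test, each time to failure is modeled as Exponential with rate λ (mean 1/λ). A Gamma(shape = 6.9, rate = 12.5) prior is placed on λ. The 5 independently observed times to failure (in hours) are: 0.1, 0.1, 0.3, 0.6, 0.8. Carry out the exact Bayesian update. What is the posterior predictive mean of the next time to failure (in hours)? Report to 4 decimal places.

1.3211

With a Gamma(shape α, rate β) prior on the exponential rate λ, the posterior after n observations with total T = Σxᵢ is Gamma(α+n, β+T).
Sum of observations T = 1.9 hours; n = 5.
Posterior: Gamma(6.9+5, 12.5+1.9) = Gamma(11.9, 14.4).
The predictive distribution for the next observation is Lomax; its mean is β/(α−1) = 14.4/10.9 = 1.3211.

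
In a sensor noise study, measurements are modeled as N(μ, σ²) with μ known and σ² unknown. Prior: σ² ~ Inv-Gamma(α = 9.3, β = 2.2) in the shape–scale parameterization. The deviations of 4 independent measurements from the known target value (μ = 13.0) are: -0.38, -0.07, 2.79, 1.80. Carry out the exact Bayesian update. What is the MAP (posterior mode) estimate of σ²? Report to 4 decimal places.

0.6331

With known mean μ and an Inverse-Gamma(α, β) prior on σ², the Normal likelihood is conjugate: posterior is Inv-Gamma(α + n/2, β + Σ(xᵢ−μ)²/2).
Σ(xᵢ−μ)² = (-0.38)² + (-0.07)² + (2.79)² + (1.80)² = 11.1734.
Posterior: Inv-Gamma(9.3 + 4/2, 2.2 + 11.1734/2) = Inv-Gamma(11.30, 7.78670).
Mode = β/(α+1) = 7.78670/12.30 = 0.6331.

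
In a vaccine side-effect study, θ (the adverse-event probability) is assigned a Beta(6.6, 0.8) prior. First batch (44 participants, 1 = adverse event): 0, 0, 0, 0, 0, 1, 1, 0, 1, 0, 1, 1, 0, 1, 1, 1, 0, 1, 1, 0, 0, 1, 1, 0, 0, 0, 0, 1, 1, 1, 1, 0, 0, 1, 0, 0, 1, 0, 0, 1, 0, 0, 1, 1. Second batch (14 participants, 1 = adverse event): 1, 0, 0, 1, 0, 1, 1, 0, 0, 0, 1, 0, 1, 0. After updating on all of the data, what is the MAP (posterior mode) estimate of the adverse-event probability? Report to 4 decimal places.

The Beta prior is conjugate to a Binomial/Bernoulli likelihood; the update adds successes to α and failures to β.
After batch 1: Beta(6.6+21, 0.8+23) = Beta(27.6, 23.8).
After batch 2: Beta(27.6+6, 23.8+8) = Beta(33.6, 31.8).
Mode of Beta(a,b) for a,b>1 is (a−1)/(a+b−2) = 32.6/63.4 = 0.5142.

0.5142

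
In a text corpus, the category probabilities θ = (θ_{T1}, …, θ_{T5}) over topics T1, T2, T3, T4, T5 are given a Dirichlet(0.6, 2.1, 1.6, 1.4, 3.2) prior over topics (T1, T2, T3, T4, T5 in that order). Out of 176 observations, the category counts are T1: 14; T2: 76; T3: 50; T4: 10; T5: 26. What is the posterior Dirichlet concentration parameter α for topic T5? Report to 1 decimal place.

The Dirichlet prior is conjugate to the Multinomial likelihood: each posterior αⱼ = prior αⱼ + observed count nⱼ.
Posterior concentration: (14.6, 78.1, 51.6, 11.4, 29.2), total = 184.9.
α_{T5} = 3.2 + 26 = 29.2.

29.2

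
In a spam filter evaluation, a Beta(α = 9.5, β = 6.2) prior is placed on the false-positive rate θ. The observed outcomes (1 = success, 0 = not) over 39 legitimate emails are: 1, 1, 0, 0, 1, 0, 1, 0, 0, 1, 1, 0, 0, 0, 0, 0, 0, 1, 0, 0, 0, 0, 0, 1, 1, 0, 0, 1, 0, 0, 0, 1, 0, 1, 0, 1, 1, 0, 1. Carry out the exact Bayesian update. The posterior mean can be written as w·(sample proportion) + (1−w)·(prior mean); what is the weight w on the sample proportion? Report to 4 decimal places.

0.7130

The Beta prior is conjugate to a Binomial/Bernoulli likelihood; the update adds successes to α and failures to β.
Posterior mean = (α₀+k)/(α₀+β₀+n) = [n/(α₀+β₀+n)]·(k/n) + [(α₀+β₀)/(α₀+β₀+n)]·α₀/(α₀+β₀), so only n and the prior enter the weight.
The weight on the data is w = n/(α₀+β₀+n) = 39/(9.5+6.2+39) = 39/54.7 = 0.7130.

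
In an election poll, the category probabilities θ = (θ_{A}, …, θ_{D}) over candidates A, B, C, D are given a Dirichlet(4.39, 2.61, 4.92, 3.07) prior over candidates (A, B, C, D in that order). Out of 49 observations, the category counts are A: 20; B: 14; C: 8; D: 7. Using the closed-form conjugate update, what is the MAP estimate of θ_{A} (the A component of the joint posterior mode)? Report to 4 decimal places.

0.3899

The Dirichlet prior is conjugate to the Multinomial likelihood: each posterior αⱼ = prior αⱼ + observed count nⱼ.
Posterior concentration: (24.39, 16.61, 12.92, 10.07), total = 63.99.
Joint mode component: (α_{A}−1)/(Σα−K) = 23.39/59.99 = 0.3899.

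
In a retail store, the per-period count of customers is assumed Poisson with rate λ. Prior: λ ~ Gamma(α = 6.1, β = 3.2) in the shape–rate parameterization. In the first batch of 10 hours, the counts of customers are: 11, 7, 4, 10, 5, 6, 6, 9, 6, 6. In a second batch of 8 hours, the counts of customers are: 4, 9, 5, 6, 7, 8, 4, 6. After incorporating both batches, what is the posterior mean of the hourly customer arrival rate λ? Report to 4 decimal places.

5.9009

With a Gamma(shape α, rate β) prior, the Poisson likelihood is conjugate: the posterior is Gamma(α + ΣXᵢ, β + n).
Batch 1: sum of counts S = 70 over n = 10 hours.
After batch 1: Gamma(α+S, β+n) = Gamma(6.1+70, 3.2+10) = Gamma(76.1, 13.2).
Batch 2: sum of counts S = 49 over n = 8 hours.
After batch 2: Gamma(α+S, β+n) = Gamma(76.1+49, 13.2+8) = Gamma(125.1, 21.2).
Posterior mean = α/β = 125.1/21.2 = 5.9009.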